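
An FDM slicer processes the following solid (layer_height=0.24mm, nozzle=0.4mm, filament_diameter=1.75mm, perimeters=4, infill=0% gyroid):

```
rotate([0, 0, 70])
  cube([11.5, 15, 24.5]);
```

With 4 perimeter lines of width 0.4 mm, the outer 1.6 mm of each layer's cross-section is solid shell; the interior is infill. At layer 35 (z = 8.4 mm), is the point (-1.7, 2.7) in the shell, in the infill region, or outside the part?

At z = 8.4 mm: the cube is present — its section is the full 11.5×15 rectangle; (rotated 70° about Z; rotation is an isometry so areas/perimeters/island counts are preserved). Overall, the cross-section is a single solid region. Undo the 70° rotation: the query point maps to (1.956, 2.521) in the un-rotated model frame. The nearest boundary edge runs (0.00, 15.00)→(0.00, 0.00); distance from the point to it = 1.96 mm. The point is inside the cross-section and 1.96 mm from the nearest boundary — more than the 1.6 mm shell width (4 × 0.4), so it's in the infill interior.

infill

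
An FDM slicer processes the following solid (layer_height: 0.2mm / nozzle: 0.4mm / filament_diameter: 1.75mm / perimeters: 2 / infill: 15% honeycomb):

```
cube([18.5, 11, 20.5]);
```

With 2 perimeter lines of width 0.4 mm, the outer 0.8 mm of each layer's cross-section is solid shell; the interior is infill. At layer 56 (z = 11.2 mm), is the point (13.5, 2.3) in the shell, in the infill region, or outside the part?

infill

At z = 11.2 mm: the 18.5×11 cube contributes its full rectangle. Overall, the cross-section is a single solid region. The nearest boundary edge runs (0.00, 0.00)→(18.50, 0.00); distance from the point to it = 2.30 mm. The point is inside the cross-section and 2.30 mm from the nearest boundary — more than the 0.8 mm shell width (2 × 0.4), so it's in the infill interior.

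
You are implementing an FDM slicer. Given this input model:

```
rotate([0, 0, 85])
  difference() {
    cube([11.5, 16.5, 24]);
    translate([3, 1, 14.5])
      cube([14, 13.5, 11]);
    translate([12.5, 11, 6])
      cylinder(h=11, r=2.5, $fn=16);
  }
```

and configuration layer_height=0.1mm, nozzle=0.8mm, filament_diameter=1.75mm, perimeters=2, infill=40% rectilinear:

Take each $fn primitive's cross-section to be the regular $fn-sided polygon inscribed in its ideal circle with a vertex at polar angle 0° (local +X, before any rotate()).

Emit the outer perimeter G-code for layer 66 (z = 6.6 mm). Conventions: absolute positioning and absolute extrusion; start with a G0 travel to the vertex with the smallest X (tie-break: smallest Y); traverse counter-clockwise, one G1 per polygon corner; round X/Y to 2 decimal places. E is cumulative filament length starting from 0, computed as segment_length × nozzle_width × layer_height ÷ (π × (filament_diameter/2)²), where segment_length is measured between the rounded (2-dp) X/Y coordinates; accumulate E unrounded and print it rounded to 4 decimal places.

G0 X-16.44 Y1.44 Z6.60
G1 X0.00 Y0.00 E0.5489
G1 X1.00 Y11.46 E0.9315
G1 X-7.68 Y12.22 E1.2213
G1 X-8.26 Y11.50 E1.2521
G1 X-9.12 Y11.03 E1.2846
G1 X-10.09 Y10.92 E1.3171
G1 X-11.02 Y11.19 E1.3493
G1 X-11.78 Y11.80 E1.3817
G1 X-12.23 Y12.61 E1.4126
G1 X-15.43 Y12.89 E1.5194
G1 X-16.44 Y1.44 E1.9017

At z = 6.6 mm: the cube (footprint 11.5×16.5) is included at this height; the cube at (3, 1) does not reach this height (z outside [14.5, 25.5]); the r=2.5 cylinder at (12.5, 11) contributes a regular 16-gon of circumradius 2.5; After the difference (first − rest): starting from the 11.5×16.5 cube, the r=2.5 cylinder at (12.5, 11) partially overlaps it — only the 4.77 mm² overlap (of its 19.13 mm²) is removed, clipping the outline — 1 connected region; (whole slice rotated 85° about Z — lengths, areas and connectivity unchanged). The outline is a single polygon with 11 vertices. Extrusion per mm of travel: 0.8 × 0.1 / (π × 0.875²) = 0.033260. Accumulating E over each segment gives final E = 1.9017.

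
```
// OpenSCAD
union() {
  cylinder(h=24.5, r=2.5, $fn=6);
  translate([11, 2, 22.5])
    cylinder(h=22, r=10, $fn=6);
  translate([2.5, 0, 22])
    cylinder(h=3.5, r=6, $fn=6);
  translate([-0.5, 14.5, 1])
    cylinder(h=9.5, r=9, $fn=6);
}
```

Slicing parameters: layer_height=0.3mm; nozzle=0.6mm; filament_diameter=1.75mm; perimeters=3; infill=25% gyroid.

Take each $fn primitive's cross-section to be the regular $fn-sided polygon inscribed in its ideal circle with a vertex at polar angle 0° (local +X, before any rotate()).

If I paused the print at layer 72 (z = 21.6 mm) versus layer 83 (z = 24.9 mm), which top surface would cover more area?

layer 83 (z = 24.9 mm)

Layer 72 (z = 21.6): the r=2.5 cylinder gives a regular 6-gon of circumradius 2.5 (constant along its height) (area = (6/2)·2.500²·sin(360°/6) = 16.24 mm²); the cylinder at (11, 2) is not intersected at this z (z outside [22.5, 44.5]); the cylinder at (2.5, 0) is not intersected at this z (z outside [22, 25.5]); the cylinder at (-0.5, 14.5) is not intersected at this z (z outside [1, 10.5]); Taking the union: only the r=2.5 cylinder is present, so the union is just that shape — area = 16.24 mm². So its area = 16.24 mm². Layer 83 (z = 24.9): the cylinder is not intersected at this z (z outside [0, 24.5]); the r=10 cylinder at (11, 2) contributes a regular 6-gon of circumradius 10 (area = (6/2)·10.000²·sin(360°/6) = 259.81 mm²); the cylinder at (2.5, 0): section is a regular 6-gon, circumradius r=6 (area = (6/2)·6.000²·sin(360°/6) = 93.53 mm²); the cylinder at (-0.5, 14.5) is not intersected at this z (z outside [1, 10.5]); Combining (union): the regions partially overlap — summed areas 353.34 mm² minus the doubly-counted overlap 44.46 mm² gives 308.88 mm² — area = 308.88 mm². So its area = 308.88 mm². Layer 83 is larger (308.88 vs 16.24 mm²).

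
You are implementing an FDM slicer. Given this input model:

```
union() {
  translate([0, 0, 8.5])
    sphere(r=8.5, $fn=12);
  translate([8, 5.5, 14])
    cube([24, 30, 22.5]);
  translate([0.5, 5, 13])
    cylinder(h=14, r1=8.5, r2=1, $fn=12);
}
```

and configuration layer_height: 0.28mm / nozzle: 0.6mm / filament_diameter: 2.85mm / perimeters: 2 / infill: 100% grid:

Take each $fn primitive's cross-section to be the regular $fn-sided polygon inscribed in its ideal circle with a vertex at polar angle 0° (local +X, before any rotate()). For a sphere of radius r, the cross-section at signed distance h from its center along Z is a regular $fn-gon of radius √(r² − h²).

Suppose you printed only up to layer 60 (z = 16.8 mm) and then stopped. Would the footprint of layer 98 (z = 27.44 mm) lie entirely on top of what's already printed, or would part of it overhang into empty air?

Compare the two slices. At z = 16.8: the sphere: section is a regular 12-gon, circumradius = √(r²−h²) = √(8.5²−8.3²) = 1.833 (area = (12/2)·1.833²·sin(360°/12) = 10.08 mm²); the cube at (8, 5.5) (footprint 24×30) is included at this height (area 720.00 mm²); the cone at (0.5, 5) contributes a regular 12-gon of circumradius 6.464 (interpolated between r1=8.5 and r2=1 at t=0.271) (area = (12/2)·6.464²·sin(360°/12) = 125.36 mm²); Taking the union: the regions partially overlap — summed areas 855.44 mm² minus the doubly-counted overlap 9.13 mm² gives 846.31 mm² — area = 846.31 mm². At z = 27.44: the sphere is not intersected at this z (|z−center|=18.940 > r=8.5); the cube at (8, 5.5) (footprint 24×30) is included at this height (area 720.00 mm²); the cone at (0.5, 5) is not intersected at this z (z outside [13, 27]); Merging all regions: only the 24×30 cube at (8, 5.5) is present, so the union is just that shape — area = 720.00 mm². Checking containment: the cross-section at z = 27.44 is a subset of the cross-section at z = 16.8.

entirely on top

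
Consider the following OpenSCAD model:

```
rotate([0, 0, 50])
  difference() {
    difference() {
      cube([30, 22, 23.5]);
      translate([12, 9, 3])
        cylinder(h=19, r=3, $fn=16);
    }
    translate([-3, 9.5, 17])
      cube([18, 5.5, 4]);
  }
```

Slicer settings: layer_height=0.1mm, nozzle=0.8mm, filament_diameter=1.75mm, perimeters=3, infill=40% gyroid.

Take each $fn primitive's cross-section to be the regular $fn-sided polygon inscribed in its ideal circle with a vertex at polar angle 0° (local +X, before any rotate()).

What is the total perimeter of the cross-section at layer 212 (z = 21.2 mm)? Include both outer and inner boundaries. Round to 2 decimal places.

122.73 mm

At z = 21.2 mm: the 30×22 cube contributes its full rectangle (perimeter 104.00 mm); the cylinder at (12, 9): section is a regular 16-gon, circumradius r=3 (perimeter = 2·16·3.000·sin(180°/16) = 18.73 mm); Taking the first minus the rest: starting from the 30×22 cube, the r=3 cylinder at (12, 9) lies wholly inside it (removes its full 27.55 mm² and its 18.73 mm outline becomes a hole wall) — boundary (outer + 1 inner loop) = 122.73 mm; the cube at (-3, 9.5) is not intersected at this z (z outside [17, 21]); Subtracting the remaining from the first: none of the subtracted shapes is present at this height, so that combined region is unchanged — boundary (outer + 1 inner loop) = 122.73 mm; (rotated 50° about Z; rotation is an isometry so areas/perimeters/island counts are preserved). Overall, the cross-section is one region with 1 hole. Total boundary length (outer + inner) = 122.73 mm.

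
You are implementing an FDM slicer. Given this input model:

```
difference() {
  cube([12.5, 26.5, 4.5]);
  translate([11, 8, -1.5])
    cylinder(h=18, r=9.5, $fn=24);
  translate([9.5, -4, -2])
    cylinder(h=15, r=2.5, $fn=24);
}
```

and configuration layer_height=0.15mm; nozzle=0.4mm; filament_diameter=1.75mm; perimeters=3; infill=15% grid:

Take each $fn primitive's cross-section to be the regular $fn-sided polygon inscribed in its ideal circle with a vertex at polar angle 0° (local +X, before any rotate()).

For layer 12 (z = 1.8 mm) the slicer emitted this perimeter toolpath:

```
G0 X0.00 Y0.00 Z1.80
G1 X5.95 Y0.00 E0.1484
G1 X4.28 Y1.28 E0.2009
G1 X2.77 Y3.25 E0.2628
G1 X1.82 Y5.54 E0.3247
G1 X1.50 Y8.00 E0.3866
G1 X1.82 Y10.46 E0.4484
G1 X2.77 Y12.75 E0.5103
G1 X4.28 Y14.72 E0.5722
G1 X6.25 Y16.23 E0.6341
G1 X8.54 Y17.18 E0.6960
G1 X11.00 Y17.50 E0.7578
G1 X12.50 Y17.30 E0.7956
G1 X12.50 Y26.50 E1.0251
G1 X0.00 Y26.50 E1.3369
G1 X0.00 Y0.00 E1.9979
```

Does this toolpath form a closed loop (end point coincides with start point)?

Start point (G0): (0.00, 0.00). End point (last G1): the path returns to the start — closed.

yes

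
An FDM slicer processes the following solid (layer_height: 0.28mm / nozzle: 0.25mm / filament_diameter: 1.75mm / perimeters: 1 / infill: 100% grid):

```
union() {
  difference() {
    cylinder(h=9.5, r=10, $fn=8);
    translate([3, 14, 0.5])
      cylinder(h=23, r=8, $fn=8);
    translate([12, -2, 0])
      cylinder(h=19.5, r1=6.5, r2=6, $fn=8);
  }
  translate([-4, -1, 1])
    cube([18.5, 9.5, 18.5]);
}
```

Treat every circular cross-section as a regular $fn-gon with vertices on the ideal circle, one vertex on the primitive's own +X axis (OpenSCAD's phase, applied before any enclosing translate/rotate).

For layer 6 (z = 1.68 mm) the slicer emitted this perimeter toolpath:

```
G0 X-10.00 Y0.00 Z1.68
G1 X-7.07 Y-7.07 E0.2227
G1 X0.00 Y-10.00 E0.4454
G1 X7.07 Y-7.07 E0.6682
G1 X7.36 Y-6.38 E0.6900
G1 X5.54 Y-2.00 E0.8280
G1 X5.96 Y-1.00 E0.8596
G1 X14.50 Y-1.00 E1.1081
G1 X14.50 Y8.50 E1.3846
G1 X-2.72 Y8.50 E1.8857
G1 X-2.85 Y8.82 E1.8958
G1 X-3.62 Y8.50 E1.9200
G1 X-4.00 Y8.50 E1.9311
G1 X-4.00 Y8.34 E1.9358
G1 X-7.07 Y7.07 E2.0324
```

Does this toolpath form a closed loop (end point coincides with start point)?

Start point (G0): (-10.00, 0.00). End point (last G1): the path does not return to the start — open.

no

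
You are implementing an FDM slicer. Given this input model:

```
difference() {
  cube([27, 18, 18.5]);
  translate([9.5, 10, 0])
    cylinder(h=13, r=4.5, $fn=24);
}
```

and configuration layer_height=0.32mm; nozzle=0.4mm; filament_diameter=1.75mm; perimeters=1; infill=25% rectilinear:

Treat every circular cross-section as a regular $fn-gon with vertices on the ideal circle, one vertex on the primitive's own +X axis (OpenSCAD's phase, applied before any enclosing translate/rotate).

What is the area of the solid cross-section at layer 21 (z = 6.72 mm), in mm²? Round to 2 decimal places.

423.11 mm²

At z = 6.72 mm: the 27×18 cube contributes its full rectangle (area 486.00 mm²); the r=4.5 cylinder at (9.5, 10) gives a regular 24-gon of circumradius 4.5 (constant along its height) (area = (24/2)·4.500²·sin(360°/24) = 62.89 mm²); After the difference (first − rest): starting from the 27×18 cube (486.00 mm²), the r=4.5 cylinder at (9.5, 10) lies wholly inside it (removes its full 62.89 mm² and its 28.19 mm outline becomes a hole wall) — area = 423.11 mm². Overall, the cross-section is one region with 1 hole. Net area = 423.11 mm².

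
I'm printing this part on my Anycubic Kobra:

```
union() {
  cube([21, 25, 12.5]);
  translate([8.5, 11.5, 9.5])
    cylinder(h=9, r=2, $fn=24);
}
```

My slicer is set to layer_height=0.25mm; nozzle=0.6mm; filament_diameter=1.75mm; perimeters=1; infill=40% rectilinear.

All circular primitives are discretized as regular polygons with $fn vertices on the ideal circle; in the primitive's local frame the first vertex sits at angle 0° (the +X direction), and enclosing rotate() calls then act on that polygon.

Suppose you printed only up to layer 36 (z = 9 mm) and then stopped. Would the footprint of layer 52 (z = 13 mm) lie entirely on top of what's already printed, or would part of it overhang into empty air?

Compare the two slices. At z = 9: the cube is present — its section is the full 21×25 rectangle (area 525.00 mm²); the cylinder at (8.5, 11.5) does not reach this height (z outside [9.5, 18.5]); Combining (union): only the 21×25 cube is present, so the union is just that shape — area = 525.00 mm². At z = 13: the cube does not reach this height (z outside [0, 12.5]); the r=2 cylinder at (8.5, 11.5) contributes a regular 24-gon of circumradius 2 (area = (24/2)·2.000²·sin(360°/24) = 12.42 mm²); Combining (union): only the r=2 cylinder at (8.5, 11.5) is present, so the union is just that shape — area = 12.42 mm². Checking containment: the cross-section at z = 13 is a subset of the cross-section at z = 9.

entirely on top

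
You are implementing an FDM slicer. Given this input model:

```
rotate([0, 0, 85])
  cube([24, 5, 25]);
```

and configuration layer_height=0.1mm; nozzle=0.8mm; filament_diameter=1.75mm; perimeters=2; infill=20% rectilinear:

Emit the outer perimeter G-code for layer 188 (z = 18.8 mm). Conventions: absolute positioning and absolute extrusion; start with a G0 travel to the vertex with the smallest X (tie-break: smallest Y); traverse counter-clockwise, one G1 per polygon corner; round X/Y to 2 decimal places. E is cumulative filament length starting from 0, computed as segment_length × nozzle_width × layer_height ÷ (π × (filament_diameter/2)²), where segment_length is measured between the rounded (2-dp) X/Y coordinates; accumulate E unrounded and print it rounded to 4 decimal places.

G0 X-4.98 Y0.44 Z18.80
G1 X0.00 Y0.00 E0.1663
G1 X2.09 Y23.91 E0.9646
G1 X-2.89 Y24.34 E1.1308
G1 X-4.98 Y0.44 E1.9288

At z = 18.8 mm: the 24×5 cube contributes its full rectangle; (whole slice rotated 85° about Z — lengths, areas and connectivity unchanged). The outline is a single polygon with 4 vertices. Extrusion per mm of travel: 0.8 × 0.1 / (π × 0.875²) = 0.033260. Accumulating E over each segment gives final E = 1.9288.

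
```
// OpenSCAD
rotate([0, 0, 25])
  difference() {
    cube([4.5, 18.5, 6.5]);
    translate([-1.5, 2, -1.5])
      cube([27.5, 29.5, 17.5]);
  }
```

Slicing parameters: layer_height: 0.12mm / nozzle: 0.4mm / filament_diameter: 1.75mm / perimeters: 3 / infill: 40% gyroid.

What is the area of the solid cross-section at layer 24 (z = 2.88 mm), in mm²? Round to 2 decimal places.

9.00 mm²

At z = 2.88 mm: the cube is present — its section is the full 4.5×18.5 rectangle (area 83.25 mm²); the 27.5×29.5 cube at (-1.5, 2) contributes its full rectangle (area 811.25 mm²); Taking the first minus the rest: starting from the 4.5×18.5 cube (83.25 mm²), the 27.5×29.5 cube at (-1.5, 2) partially overlaps it — only the 74.25 mm² overlap (of its 811.25 mm²) is removed, clipping the outline — area = 9.00 mm²; (whole slice rotated 25° about Z — lengths, areas and connectivity unchanged). Overall, the cross-section is a single solid region. Net area = 9.00 mm².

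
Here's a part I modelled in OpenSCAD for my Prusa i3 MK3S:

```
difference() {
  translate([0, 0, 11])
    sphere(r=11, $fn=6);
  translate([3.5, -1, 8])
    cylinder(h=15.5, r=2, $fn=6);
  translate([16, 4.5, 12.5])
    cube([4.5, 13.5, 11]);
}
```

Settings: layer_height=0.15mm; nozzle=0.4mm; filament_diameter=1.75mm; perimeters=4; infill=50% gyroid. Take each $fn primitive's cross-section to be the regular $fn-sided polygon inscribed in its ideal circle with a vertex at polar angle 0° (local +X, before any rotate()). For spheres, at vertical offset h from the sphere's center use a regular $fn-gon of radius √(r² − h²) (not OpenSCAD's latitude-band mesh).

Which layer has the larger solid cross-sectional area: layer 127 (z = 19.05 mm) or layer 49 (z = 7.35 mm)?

Layer 127 (z = 19.05): the r=11 sphere slices to a regular 6-gon of circumradius 7.496 (√(r²−h²) with h=8.05 from center) (area = (6/2)·7.496²·sin(360°/6) = 146.01 mm²); the r=2 cylinder at (3.5, -1) contributes a regular 6-gon of circumradius 2 (area = (6/2)·2.000²·sin(360°/6) = 10.39 mm²); the cube at (16, 4.5) (footprint 4.5×13.5) is included at this height (area 60.75 mm²); After the difference (first − rest): starting from the r=11 sphere (146.01 mm²), the r=2 cylinder at (3.5, -1) lies wholly inside it (removes its full 10.39 mm² and its 12.00 mm outline becomes a hole wall); the 4.5×13.5 cube at (16, 4.5) misses the remaining region (no effect) — area = 135.61 mm². So its area = 135.61 mm². Layer 49 (z = 7.35): the r=11 sphere contributes a regular 6-gon of circumradius √(11²−3.65²) = 10.377 (area = (6/2)·10.377²·sin(360°/6) = 279.75 mm²); the cylinder at (3.5, -1) is not intersected at this z (z outside [8, 23.5]); the cube at (16, 4.5) is not intersected at this z (z outside [12.5, 23.5]); After the difference (first − rest): none of the subtracted shapes is present at this height, so the r=11 sphere is unchanged — area = 279.75 mm². So its area = 279.75 mm². Layer 49 is larger (279.75 vs 135.61 mm²).

layer 49 (z = 7.35 mm)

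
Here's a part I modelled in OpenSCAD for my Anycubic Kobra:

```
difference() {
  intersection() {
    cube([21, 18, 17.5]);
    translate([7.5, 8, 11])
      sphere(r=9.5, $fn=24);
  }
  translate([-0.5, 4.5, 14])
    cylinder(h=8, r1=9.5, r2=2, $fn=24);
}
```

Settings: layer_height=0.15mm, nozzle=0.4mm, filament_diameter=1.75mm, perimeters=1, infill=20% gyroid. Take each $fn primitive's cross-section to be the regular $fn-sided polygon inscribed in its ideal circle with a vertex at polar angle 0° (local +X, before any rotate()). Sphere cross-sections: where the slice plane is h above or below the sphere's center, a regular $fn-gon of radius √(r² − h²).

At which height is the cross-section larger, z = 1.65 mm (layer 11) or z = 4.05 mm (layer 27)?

layer 27 (z = 4.05 mm)

Layer 11 (z = 1.65): the cube (footprint 21×18) is included at this height (area 378.00 mm²); the r=9.5 sphere at (7.5, 8) slices to a regular 24-gon of circumradius 1.682 (√(r²−h²) with h=9.35 from center) (area = (24/2)·1.682²·sin(360°/24) = 8.78 mm²); After intersecting: the r=9.5 sphere at (7.5, 8) lies inside the 21×18 cube, so the common part is the r=9.5 sphere at (7.5, 8) itself — area = 8.78 mm²; the cone at (-0.5, 4.5) is not intersected at this z (z outside [14, 22]); Subtracting the remaining from the first: none of the subtracted shapes is present at this height, so the result so far is unchanged — area = 8.78 mm². So its area = 8.78 mm². Layer 27 (z = 4.05): the cube is present — its section is the full 21×18 rectangle (area 378.00 mm²); the sphere at (7.5, 8): section is a regular 24-gon, circumradius = √(r²−h²) = √(9.5²−6.95²) = 6.477 (area = (24/2)·6.477²·sin(360°/24) = 130.28 mm²); Taking the intersection: the r=9.5 sphere at (7.5, 8) lies inside the 21×18 cube, so the common part is the r=9.5 sphere at (7.5, 8) itself — area = 130.28 mm²; the cone at (-0.5, 4.5) is not intersected at this z (z outside [14, 22]); Taking the first minus the rest: none of the subtracted shapes is present at this height, so that combined region is unchanged — area = 130.28 mm². So its area = 130.28 mm². Layer 27 is larger (130.28 vs 8.78 mm²).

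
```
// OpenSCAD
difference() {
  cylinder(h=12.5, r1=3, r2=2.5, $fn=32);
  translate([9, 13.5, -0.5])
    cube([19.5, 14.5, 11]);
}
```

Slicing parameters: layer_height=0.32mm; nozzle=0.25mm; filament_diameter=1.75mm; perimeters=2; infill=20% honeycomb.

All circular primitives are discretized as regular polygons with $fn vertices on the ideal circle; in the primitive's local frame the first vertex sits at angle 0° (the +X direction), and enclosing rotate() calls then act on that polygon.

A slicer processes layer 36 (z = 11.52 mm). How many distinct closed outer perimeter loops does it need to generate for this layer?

At z = 11.52 mm: the cone (r1=3→r2=2.5) has section circumradius 2.539 here — a regular 32-gon; the cube at (9, 13.5) is not intersected at this z (z outside [-0.5, 10.5]); Subtracting the remaining from the first: none of the subtracted shapes is present at this height, so the cone is unchanged — 1 connected region. The result has 1 disconnected region.

1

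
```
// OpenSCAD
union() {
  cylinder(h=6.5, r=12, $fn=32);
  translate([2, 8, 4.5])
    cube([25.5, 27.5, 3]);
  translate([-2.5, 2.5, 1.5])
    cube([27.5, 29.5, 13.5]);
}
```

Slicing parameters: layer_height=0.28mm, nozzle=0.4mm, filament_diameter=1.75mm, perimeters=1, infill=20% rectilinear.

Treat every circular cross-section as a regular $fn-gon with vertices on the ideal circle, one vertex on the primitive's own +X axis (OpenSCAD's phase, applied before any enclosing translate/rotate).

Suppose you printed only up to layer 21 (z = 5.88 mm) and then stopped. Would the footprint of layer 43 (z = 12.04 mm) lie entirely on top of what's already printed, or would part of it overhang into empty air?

Compare the two slices. At z = 5.88: the cylinder: section is a regular 32-gon, circumradius r=12 (area = (32/2)·12.000²·sin(360°/32) = 449.49 mm²); the 25.5×27.5 cube at (2, 8) contributes its full rectangle (area 701.25 mm²); the 27.5×29.5 cube at (-2.5, 2.5) contributes its full rectangle (area 811.25 mm²); Merging all regions: the regions partially overlap — summed areas 1961.99 mm² minus the doubly-counted overlap 658.12 mm² gives 1303.87 mm² — area = 1303.87 mm². At z = 12.04: the cylinder is not intersected at this z (z outside [0, 6.5]); the cube at (2, 8) is not intersected at this z (z outside [4.5, 7.5]); the 27.5×29.5 cube at (-2.5, 2.5) contributes its full rectangle (area 811.25 mm²); Merging all regions: only the 27.5×29.5 cube at (-2.5, 2.5) is present, so the union is just that shape — area = 811.25 mm². Checking containment: the cross-section at z = 12.04 is a subset of the cross-section at z = 5.88.

entirely on top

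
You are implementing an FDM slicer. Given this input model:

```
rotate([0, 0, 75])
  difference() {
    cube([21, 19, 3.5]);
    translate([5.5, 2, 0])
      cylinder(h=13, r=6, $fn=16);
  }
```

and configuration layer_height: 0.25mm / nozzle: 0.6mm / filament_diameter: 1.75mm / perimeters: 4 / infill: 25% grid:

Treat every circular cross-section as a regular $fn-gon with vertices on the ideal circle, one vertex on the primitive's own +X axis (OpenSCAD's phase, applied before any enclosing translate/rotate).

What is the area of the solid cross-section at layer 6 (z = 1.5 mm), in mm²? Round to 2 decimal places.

At z = 1.5 mm: the cube is present — its section is the full 21×19 rectangle (area 399.00 mm²); the cylinder at (5.5, 2): section is a regular 16-gon, circumradius r=6 (area = (16/2)·6.000²·sin(360°/16) = 110.21 mm²); Subtracting the remaining from the first: starting from the 21×19 cube (399.00 mm²), the r=6 cylinder at (5.5, 2) partially overlaps it — only the 77.08 mm² overlap (of its 110.21 mm²) is removed, clipping the outline — area = 321.92 mm²; (rotated 75° about Z; rotation is an isometry so areas/perimeters/island counts are preserved). Overall, the cross-section is a single solid region. Net area = 321.92 mm².

321.92 mm²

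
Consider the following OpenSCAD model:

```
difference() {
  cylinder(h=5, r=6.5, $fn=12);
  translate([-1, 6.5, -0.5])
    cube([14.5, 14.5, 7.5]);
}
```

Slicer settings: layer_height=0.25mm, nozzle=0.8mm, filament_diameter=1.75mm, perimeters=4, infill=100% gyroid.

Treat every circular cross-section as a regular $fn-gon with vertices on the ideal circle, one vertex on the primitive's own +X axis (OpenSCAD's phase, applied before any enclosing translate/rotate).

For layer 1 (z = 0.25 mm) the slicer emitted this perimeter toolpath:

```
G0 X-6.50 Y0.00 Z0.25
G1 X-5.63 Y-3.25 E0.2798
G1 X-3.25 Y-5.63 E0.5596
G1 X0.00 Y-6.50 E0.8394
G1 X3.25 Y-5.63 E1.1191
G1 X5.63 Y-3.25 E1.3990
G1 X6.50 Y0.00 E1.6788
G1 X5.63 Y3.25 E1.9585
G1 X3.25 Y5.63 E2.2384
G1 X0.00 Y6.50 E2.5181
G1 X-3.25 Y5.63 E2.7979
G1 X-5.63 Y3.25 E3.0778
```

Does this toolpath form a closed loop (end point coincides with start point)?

no

Start point (G0): (-6.50, 0.00). End point (last G1): the path does not return to the start — open.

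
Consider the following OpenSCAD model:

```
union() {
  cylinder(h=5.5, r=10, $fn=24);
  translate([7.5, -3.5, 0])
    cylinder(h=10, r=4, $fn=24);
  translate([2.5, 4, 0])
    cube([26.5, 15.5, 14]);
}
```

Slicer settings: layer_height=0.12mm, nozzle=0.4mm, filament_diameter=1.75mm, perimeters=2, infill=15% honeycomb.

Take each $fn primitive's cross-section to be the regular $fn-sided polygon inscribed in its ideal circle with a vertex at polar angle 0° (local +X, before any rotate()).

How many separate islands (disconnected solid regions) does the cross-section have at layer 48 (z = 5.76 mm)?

2

At z = 5.76 mm: the cylinder is not intersected at this z (z outside [0, 5.5]); the r=4 cylinder at (7.5, -3.5) contributes a regular 24-gon of circumradius 4; the 26.5×15.5 cube at (2.5, 4) contributes its full rectangle; Taking the union: the 2 present regions are separate (no shared area or edge), so areas and boundary lengths simply add and each stays a separate island — 2 connected regions. Overall, the cross-section has 2 separate islands. Island count = 2.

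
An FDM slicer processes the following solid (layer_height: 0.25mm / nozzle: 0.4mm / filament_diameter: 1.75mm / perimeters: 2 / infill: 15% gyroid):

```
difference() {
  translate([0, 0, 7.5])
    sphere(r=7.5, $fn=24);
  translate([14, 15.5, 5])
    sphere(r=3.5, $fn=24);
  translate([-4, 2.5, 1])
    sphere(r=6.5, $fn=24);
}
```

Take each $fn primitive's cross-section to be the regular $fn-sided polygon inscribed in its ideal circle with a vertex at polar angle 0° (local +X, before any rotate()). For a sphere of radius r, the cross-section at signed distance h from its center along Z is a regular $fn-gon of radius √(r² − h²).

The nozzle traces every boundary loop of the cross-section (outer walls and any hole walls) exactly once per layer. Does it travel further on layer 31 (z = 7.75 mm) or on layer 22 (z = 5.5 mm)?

Layer 31 (z = 7.75): the sphere: section is a regular 24-gon, circumradius = √(r²−h²) = √(7.5²−0.25²) = 7.496 (perimeter = 2·24·7.496·sin(180°/24) = 46.96 mm); the r=3.5 sphere at (14, 15.5) slices to a regular 24-gon of circumradius 2.165 (√(r²−h²) with h=2.75 from center) (perimeter = 2·24·2.165·sin(180°/24) = 13.56 mm); the sphere at (-4, 2.5) is not intersected at this z (|z−center|=6.750 > r=6.5); After the difference (first − rest): starting from the r=7.5 sphere, the r=3.5 sphere at (14, 15.5) misses the remaining region (no effect) — boundary = 46.96 mm. So its perimeter = 46.96 mm. Layer 22 (z = 5.5): the sphere: section is a regular 24-gon, circumradius = √(r²−h²) = √(7.5²−2²) = 7.228 (perimeter = 2·24·7.228·sin(180°/24) = 45.29 mm); the r=3.5 sphere at (14, 15.5) contributes a regular 24-gon of circumradius √(3.5²−0.5²) = 3.464 (perimeter = 2·24·3.464·sin(180°/24) = 21.70 mm); the r=6.5 sphere at (-4, 2.5) contributes a regular 24-gon of circumradius √(6.5²−4.5²) = 4.690 (perimeter = 2·24·4.690·sin(180°/24) = 29.39 mm); After the difference (first − rest): starting from the r=7.5 sphere, the r=3.5 sphere at (14, 15.5) misses the remaining region (no effect); the r=6.5 sphere at (-4, 2.5) partially overlaps it — only the 52.10 mm² overlap (of its 68.33 mm²) is removed, clipping the outline — boundary = 51.60 mm. So its perimeter = 51.60 mm. Layer 22 is larger (51.60 vs 46.96 mm).

layer 22 (z = 5.5 mm)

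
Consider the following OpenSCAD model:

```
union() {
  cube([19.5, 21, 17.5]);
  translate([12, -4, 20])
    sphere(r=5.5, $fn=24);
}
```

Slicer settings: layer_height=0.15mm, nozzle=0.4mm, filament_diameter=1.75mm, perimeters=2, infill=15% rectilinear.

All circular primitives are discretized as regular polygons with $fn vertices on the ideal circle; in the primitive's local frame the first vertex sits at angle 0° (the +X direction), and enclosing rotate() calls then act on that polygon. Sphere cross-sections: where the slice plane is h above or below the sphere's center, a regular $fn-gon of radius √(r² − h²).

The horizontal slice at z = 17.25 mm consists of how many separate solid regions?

1

At z = 17.25 mm: the cube is present — its section is the full 19.5×21 rectangle; the sphere at (12, -4): section is a regular 24-gon, circumradius = √(r²−h²) = √(5.5²−2.75²) = 4.763; Taking the union: the regions partially overlap (shared area 2.54 mm²), so overlapping operands fuse into one piece — 1 connected region. The result has 1 disconnected region.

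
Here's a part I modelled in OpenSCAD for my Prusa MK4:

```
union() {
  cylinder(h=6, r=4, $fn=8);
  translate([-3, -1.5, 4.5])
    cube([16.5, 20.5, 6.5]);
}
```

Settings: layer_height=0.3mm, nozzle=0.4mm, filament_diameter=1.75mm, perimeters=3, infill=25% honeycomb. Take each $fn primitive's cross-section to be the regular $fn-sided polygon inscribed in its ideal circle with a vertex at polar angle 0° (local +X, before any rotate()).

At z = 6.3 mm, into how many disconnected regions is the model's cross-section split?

At z = 6.3 mm: the cylinder does not reach this height (z outside [0, 6]); the cube at (-3, -1.5) is present — its section is the full 16.5×20.5 rectangle; Taking the union: only the 16.5×20.5 cube at (-3, -1.5) is present, so the union is just that shape — 1 connected region. The result has 1 disconnected region.

1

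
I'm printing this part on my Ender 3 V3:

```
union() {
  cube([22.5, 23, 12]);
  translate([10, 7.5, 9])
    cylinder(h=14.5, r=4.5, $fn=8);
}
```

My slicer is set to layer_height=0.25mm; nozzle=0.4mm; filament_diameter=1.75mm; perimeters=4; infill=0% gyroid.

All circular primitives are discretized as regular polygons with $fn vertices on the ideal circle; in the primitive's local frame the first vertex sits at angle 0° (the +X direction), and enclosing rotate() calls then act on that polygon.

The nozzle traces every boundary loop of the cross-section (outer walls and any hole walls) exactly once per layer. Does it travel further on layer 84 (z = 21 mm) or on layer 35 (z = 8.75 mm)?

Layer 84 (z = 21): the cube is not intersected at this z (z outside [0, 12]); the cylinder at (10, 7.5): section is a regular 8-gon, circumradius r=4.5 (perimeter = 2·8·4.500·sin(180°/8) = 27.55 mm); Combining (union): only the r=4.5 cylinder at (10, 7.5) is present, so the union is just that shape — boundary = 27.55 mm. So its perimeter = 27.55 mm. Layer 35 (z = 8.75): the cube (footprint 22.5×23) is included at this height (perimeter 91.00 mm); the cylinder at (10, 7.5) is not intersected at this z (z outside [9, 23.5]); Combining (union): only the 22.5×23 cube is present, so the union is just that shape — boundary = 91.00 mm. So its perimeter = 91.00 mm. Layer 35 is larger (91.00 vs 27.55 mm).

layer 35 (z = 8.75 mm)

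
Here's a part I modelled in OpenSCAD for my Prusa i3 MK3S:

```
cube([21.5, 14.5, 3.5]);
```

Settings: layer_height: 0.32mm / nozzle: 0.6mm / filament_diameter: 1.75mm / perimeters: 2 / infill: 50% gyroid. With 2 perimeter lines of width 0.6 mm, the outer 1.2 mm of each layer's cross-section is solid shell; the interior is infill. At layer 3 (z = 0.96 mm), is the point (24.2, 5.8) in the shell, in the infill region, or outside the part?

outside

At z = 0.96 mm: the cube (footprint 21.5×14.5) is included at this height. Overall, the cross-section is a single solid region. The nearest boundary edge runs (21.50, 0.00)→(21.50, 14.50); distance from the point to it = 2.70 mm. The point is not inside any of the regions above, so it lies outside the cross-section (2.70 mm from the nearest boundary).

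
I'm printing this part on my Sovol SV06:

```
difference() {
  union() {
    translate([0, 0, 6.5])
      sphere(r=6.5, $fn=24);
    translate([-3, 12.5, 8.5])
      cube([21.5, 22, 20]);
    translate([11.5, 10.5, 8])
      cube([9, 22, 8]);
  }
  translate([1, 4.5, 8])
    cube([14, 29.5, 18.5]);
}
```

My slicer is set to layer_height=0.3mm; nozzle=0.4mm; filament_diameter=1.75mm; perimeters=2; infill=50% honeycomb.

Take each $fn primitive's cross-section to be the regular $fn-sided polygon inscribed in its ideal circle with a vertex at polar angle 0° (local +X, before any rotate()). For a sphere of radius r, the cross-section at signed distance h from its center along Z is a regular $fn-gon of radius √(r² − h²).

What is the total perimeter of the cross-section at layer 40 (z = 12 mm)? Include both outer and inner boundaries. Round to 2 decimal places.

At z = 12 mm: the r=6.5 sphere slices to a regular 24-gon of circumradius 3.464 (√(r²−h²) with h=5.5 from center) (perimeter = 2·24·3.464·sin(180°/24) = 21.70 mm); the cube at (-3, 12.5) is present — its section is the full 21.5×22 rectangle (perimeter 87.00 mm); the cube at (11.5, 10.5) is present — its section is the full 9×22 rectangle (perimeter 62.00 mm); Combining (union): the regions partially overlap (shared area 140.00 mm²), so the edge portions inside another operand are dropped and the merged outline is re-measured after clipping — boundary = 116.70 mm; the cube at (1, 4.5) (footprint 14×29.5) is included at this height (perimeter 87.00 mm); Taking the first minus the rest: starting from that combined region, the 14×29.5 cube at (1, 4.5) partially overlaps it — only the 308.00 mm² overlap (of its 413.00 mm²) is removed, clipping the outline — boundary = 159.70 mm. Overall, the cross-section has 2 separate islands. Total boundary length (outer) = 159.70 mm.

159.70 mm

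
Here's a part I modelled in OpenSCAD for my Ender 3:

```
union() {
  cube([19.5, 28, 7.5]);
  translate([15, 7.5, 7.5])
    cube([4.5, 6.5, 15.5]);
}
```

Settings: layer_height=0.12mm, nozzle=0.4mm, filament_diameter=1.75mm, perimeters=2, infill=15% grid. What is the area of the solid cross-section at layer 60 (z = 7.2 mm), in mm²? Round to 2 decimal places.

At z = 7.2 mm: the cube (footprint 19.5×28) is included at this height (area 546.00 mm²); the cube at (15, 7.5) is not intersected at this z (z outside [7.5, 23]); Merging all regions: only the 19.5×28 cube is present, so the union is just that shape — area = 546.00 mm². Overall, the cross-section is a single solid region. Net area = 546.00 mm².

546.00 mm²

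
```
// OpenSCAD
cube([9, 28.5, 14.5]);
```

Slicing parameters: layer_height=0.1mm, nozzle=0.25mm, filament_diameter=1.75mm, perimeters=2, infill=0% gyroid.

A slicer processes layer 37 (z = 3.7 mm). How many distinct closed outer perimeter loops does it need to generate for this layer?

1

At z = 3.7 mm: the 9×28.5 cube contributes its full rectangle. The result has 1 disconnected region.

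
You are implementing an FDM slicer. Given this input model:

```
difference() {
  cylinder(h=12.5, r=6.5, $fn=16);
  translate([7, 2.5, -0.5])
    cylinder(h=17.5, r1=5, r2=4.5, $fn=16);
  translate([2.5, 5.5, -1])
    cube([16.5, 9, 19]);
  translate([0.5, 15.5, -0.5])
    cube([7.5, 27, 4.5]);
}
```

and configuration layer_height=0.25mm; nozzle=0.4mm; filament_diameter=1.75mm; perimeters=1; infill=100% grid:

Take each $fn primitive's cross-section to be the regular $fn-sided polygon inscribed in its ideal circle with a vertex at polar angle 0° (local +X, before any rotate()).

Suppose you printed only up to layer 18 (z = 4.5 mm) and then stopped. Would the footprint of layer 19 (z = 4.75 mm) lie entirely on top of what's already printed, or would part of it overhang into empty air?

entirely on top

Compare the two slices. At z = 4.5: the r=6.5 cylinder gives a regular 16-gon of circumradius 6.5 (constant along its height) (area = (16/2)·6.500²·sin(360°/16) = 129.35 mm²); the cone at (7, 2.5): at t=0.286 of its height the radius interpolates to r₁+(r₂−r₁)t = 4.857, giving a regular 16-gon of that circumradius (area = (16/2)·4.857²·sin(360°/16) = 72.23 mm²); the cube at (2.5, 5.5) is present — its section is the full 16.5×9 rectangle (area 148.50 mm²); the cube at (0.5, 15.5) is not intersected at this z (z outside [-0.5, 4]); Subtracting the remaining from the first: starting from the r=6.5 cylinder (129.35 mm²), the cone at (7, 2.5) partially overlaps it — only the 21.56 mm² overlap (of its 72.23 mm²) is removed, clipping the outline; the 16.5×9 cube at (2.5, 5.5) partially overlaps it — only the 0.18 mm² overlap (of its 148.50 mm²) is removed, clipping the outline — area = 107.60 mm². At z = 4.75: the cylinder: section is a regular 16-gon, circumradius r=6.5 (area = (16/2)·6.500²·sin(360°/16) = 129.35 mm²); the cone at (7, 2.5) (r1=5→r2=4.5) has section circumradius 4.850 here — a regular 16-gon (area = (16/2)·4.850²·sin(360°/16) = 72.01 mm²); the 16.5×9 cube at (2.5, 5.5) contributes its full rectangle (area 148.50 mm²); the cube at (0.5, 15.5) is absent (z outside [-0.5, 4]); Subtracting the remaining from the first: starting from the r=6.5 cylinder (129.35 mm²), the cone at (7, 2.5) partially overlaps it — only the 21.49 mm² overlap (of its 72.01 mm²) is removed, clipping the outline; the 16.5×9 cube at (2.5, 5.5) partially overlaps it — only the 0.18 mm² overlap (of its 148.50 mm²) is removed, clipping the outline — area = 107.67 mm². Checking containment: the cross-section at z = 4.75 is a subset of the cross-section at z = 4.5.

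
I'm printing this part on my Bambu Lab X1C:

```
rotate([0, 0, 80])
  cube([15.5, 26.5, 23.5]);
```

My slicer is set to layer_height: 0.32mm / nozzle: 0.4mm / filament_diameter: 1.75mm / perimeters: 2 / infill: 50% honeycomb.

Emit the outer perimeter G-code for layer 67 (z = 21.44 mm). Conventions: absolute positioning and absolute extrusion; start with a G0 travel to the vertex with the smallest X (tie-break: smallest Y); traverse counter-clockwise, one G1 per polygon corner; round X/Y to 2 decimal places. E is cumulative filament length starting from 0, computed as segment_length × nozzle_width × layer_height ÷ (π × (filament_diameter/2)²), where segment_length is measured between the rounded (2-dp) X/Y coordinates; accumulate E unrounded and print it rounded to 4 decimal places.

At z = 21.44 mm: the cube is present — its section is the full 15.5×26.5 rectangle; (rotated 80° about Z; rotation is an isometry so areas/perimeters/island counts are preserved). The outline is a single polygon with 4 vertices. Extrusion per mm of travel: 0.4 × 0.32 / (π × 0.875²) = 0.053216. Accumulating E over each segment gives final E = 4.4705.

G0 X-26.10 Y4.60 Z21.44
G1 X0.00 Y0.00 E1.4104
G1 X2.69 Y15.26 E2.2350
G1 X-23.41 Y19.87 E3.6454
G1 X-26.10 Y4.60 E4.4705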